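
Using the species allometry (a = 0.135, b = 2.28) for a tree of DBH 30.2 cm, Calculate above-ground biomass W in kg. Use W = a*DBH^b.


Formula: W = a * DBH^b  (allometric power law)
DBH^b = 30.2^2.28 = 2368.1861
W = 0.135 * 2368.1861 = 319.7 kg

319.7


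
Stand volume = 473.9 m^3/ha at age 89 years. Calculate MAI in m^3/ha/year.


Formula: MAI = Total Volume / Stand Age
MAI = 473.9 m^3/ha / 89 years
MAI = 5.32 m^3/ha/year

5.32


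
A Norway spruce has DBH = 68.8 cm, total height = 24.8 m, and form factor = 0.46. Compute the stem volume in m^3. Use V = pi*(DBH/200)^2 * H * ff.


Formula: V = pi * (DBH/200)^2 * H * ff
Radius = DBH/200 = 68.8/200 = 0.344 m
Radius^2 = 0.344^2 = 0.118336 m^2
V = pi * 0.118336 * 24.8 * 0.46
V = 4.241 m^3

4.241


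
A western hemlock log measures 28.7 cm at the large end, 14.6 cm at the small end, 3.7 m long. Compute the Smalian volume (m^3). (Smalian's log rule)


Smalian: V = (A1 + A2)/2 * L,  A = pi*(D/200)^2
A1 = pi*(28.7/200)^2 = 0.064692 m^2
A2 = pi*(14.6/200)^2 = 0.016742 m^2
V = (0.064692+0.016742)/2*3.7 = 0.1507 m^3

0.1507


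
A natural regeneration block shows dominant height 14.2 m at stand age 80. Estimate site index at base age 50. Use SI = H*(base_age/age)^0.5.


Formula: SI = H_dom * (base_age / age)^0.5
Age ratio = 50 / 80 = 0.625
sqrt(age_ratio) = 0.79057
SI = 14.2 * 0.79057 = 11.2 m

11.2


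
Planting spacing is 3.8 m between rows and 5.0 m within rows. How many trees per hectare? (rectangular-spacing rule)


Formula: TPH = 10000 m^2/ha / (spacing_x * spacing_y)
Area per tree = 3.8 m * 5.0 m = 19.0 m^2
TPH = 10000 / 19.0 = 526 trees/ha

526


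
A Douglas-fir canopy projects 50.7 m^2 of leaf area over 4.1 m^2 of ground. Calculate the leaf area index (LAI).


Formula: LAI = total leaf area / ground area  (dimensionless)
LAI = 50.7 m^2 / 4.1 m^2
LAI = 12.37

12.37


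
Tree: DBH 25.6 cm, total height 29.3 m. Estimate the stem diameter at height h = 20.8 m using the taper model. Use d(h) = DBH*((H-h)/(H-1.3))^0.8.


Taper: d(h) = DBH * ((H - h) / (H - 1.3))^0.8
Numerator = H - h = 29.3 - 20.8 = 8.5 m
Denominator = H - 1.3 = 29.3 - 1.3 = 28.0 m
Ratio = 8.5 / 28.0 = 0.30357
d = 25.6 * 0.30357^0.8 = 9.9 cm

9.9


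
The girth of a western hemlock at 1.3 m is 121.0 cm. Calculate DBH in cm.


Formula: DBH = C / pi
DBH = 121.0 / pi
pi = 3.14159...
DBH = 38.5 cm

38.5


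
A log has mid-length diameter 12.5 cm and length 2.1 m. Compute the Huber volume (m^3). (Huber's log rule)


Huber: V = Am * L,  Am = pi*(Dm/200)^2
Am = pi*(12.5/200)^2 = 0.012272 m^2
V = 0.012272*2.1 = 0.0258 m^3

0.0258


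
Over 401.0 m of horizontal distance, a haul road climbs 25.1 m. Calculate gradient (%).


Formula: Gradient = rise / run * 100
Gradient = 25.1 / 401.0 * 100 = 6.3%

6.3


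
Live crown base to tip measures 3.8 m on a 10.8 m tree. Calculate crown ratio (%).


Formula: Crown Ratio = (Crown Length / Total Height) * 100
CR = (3.8 m / 10.8 m) * 100
CR = 0.3519 * 100 = 35.2%

35.2


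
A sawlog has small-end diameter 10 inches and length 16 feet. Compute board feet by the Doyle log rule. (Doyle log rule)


Doyle: BF = (D - 4)^2 * L / 16
Adjusted diameter = 10 - 4 = 6 in
(D-4)^2 = 6^2 = 36
BF = 36 * 16 / 16 = 36 BF

36


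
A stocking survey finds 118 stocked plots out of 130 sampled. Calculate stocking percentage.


Formula: Stocking % = stocked plots / total plots * 100
Stocking = 118 / 130 * 100
Stocking = 0.9077 * 100 = 90.8%

90.8


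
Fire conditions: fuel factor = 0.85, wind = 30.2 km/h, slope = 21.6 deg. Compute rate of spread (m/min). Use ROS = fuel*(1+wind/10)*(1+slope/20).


Formula: ROS = fuel * (1 + wind/10) * (1 + slope/20)
Wind factor = 1 + 30.2/10 = 4.02
Slope factor = 1 + 21.6/20 = 2.08
ROS = 0.85 * 4.02 * 2.08 = 7.11 m/min

7.11


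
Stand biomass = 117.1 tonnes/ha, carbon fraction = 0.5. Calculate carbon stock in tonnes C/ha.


Formula: Carbon Stock = Biomass * Carbon Fraction
C = 117.1 t/ha * 0.5
C = 58.6 t C/ha

58.6


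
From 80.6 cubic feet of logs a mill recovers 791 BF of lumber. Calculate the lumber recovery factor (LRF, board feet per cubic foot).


Formula: LRF = Lumber Output (BF) / Log Input (ft^3)
LRF = 791 BF / 80.6 ft^3
LRF = 9.81 BF/ft^3

9.81


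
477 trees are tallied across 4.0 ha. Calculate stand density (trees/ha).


Formula: Stand Density = N_trees / Area_ha
Density = 477 trees / 4.0 ha
Density = 119 trees/ha

119


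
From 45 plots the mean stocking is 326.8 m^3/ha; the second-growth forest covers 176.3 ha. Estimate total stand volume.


Formula: Total Volume = Mean Volume per ha * Total Area
Total Volume = 326.8 m^3/ha * 176.3 ha
Total Volume = 57615 m^3

57615


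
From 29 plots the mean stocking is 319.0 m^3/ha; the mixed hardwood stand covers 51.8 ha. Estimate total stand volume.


Formula: Total Volume = Mean Volume per ha * Total Area
Total Volume = 319.0 m^3/ha * 51.8 ha
Total Volume = 16524 m^3

16524


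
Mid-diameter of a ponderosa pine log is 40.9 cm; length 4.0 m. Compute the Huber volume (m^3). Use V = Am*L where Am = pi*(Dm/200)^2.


Huber: V = Am * L,  Am = pi*(Dm/200)^2
Am = pi*(40.9/200)^2 = 0.131382 m^2
V = 0.131382*4.0 = 0.5255 m^3

0.5255


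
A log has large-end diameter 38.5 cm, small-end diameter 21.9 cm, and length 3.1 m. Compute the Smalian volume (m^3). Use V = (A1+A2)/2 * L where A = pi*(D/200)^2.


Smalian: V = (A1 + A2)/2 * L,  A = pi*(D/200)^2
A1 = pi*(38.5/200)^2 = 0.116416 m^2
A2 = pi*(21.9/200)^2 = 0.037668 m^2
V = (0.116416+0.037668)/2*3.1 = 0.2388 m^3

0.2388


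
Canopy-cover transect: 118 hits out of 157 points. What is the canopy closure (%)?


Formula: Canopy closure = covered points / total points * 100
Closure = 118 / 157 * 100
Closure = 0.7516 * 100 = 75.2%

75.2


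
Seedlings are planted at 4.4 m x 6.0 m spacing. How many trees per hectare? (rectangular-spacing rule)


Formula: TPH = 10000 m^2/ha / (spacing_x * spacing_y)
Area per tree = 4.4 m * 6.0 m = 26.4 m^2
TPH = 10000 / 26.4 = 379 trees/ha

379


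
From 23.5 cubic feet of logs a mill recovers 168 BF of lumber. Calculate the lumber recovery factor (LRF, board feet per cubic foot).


Formula: LRF = Lumber Output (BF) / Log Input (ft^3)
LRF = 168 BF / 23.5 ft^3
LRF = 7.15 BF/ft^3

7.15


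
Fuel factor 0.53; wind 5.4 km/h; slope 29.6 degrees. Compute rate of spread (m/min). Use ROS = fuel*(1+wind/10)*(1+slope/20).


Formula: ROS = fuel * (1 + wind/10) * (1 + slope/20)
Wind factor = 1 + 5.4/10 = 1.54
Slope factor = 1 + 29.6/20 = 2.48
ROS = 0.53 * 1.54 * 2.48 = 2.02 m/min

2.02


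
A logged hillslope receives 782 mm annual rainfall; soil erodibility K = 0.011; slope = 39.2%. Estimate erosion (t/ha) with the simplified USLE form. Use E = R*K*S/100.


Formula: E = R * K * S / 100  (simplified USLE)
R * K = 782 * 0.011 = 8.602
E = 8.602 * 39.2 / 100 = 3.37 t/ha

3.37


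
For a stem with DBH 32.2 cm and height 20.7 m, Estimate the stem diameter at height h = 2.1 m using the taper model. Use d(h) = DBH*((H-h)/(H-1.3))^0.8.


Taper: d(h) = DBH * ((H - h) / (H - 1.3))^0.8
Numerator = H - h = 20.7 - 2.1 = 18.6 m
Denominator = H - 1.3 = 20.7 - 1.3 = 19.4 m
Ratio = 18.6 / 19.4 = 0.95876
d = 32.2 * 0.95876^0.8 = 31.1 cm

31.1


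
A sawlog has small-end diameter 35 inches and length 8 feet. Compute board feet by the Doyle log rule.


Doyle: BF = (D - 4)^2 * L / 16
Adjusted diameter = 35 - 4 = 31 in
(D-4)^2 = 31^2 = 961
BF = 961 * 8 / 16 = 481 BF

481


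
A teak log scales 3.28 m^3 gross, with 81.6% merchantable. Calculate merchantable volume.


Formula: MV = V_total * (merchantable_pct / 100)
Merchantable fraction = 81.6% / 100 = 0.816
MV = 3.28 m^3 * 0.816 = 2.676 m^3

2.676


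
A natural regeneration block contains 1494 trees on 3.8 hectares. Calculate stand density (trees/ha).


Formula: Stand Density = N_trees / Area_ha
Density = 1494 trees / 3.8 ha
Density = 393 trees/ha

393


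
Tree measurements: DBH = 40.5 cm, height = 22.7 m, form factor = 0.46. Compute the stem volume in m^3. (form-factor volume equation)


Formula: V = pi * (DBH/200)^2 * H * ff
Radius = DBH/200 = 40.5/200 = 0.2025 m
Radius^2 = 0.2025^2 = 0.04100625 m^2
V = pi * 0.04100625 * 22.7 * 0.46
V = 1.345 m^3

1.345


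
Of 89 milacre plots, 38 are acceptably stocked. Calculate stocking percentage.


Formula: Stocking % = stocked plots / total plots * 100
Stocking = 38 / 89 * 100
Stocking = 0.427 * 100 = 42.7%

42.7


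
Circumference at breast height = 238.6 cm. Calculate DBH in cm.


Formula: DBH = C / pi
DBH = 238.6 / pi
pi = 3.14159...
DBH = 75.9 cm

75.9


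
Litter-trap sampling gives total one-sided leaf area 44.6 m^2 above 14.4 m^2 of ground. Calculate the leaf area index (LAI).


Formula: LAI = total leaf area / ground area  (dimensionless)
LAI = 44.6 m^2 / 14.4 m^2
LAI = 3.1

3.1


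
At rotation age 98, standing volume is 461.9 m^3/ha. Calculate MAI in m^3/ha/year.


Formula: MAI = Total Volume / Stand Age
MAI = 461.9 m^3/ha / 98 years
MAI = 4.71 m^3/ha/year

4.71


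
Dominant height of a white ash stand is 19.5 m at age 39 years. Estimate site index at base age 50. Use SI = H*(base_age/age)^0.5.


Formula: SI = H_dom * (base_age / age)^0.5
Age ratio = 50 / 39 = 1.28205
sqrt(age_ratio) = 1.13228
SI = 19.5 * 1.13228 = 22.1 m

22.1


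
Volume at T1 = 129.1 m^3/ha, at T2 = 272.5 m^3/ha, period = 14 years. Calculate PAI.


Formula: PAI = (V_T2 - V_T1) / (T2 - T1)
Volume increment = 272.5 - 129.1 = 143.4 m^3/ha
PAI = 143.4 / 14 = 10.24 m^3/ha/year

10.24


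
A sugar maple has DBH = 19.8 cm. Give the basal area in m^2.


Formula: BA = pi * (DBH/2)^2 / 10000  (cm^2 to m^2)
Radius = DBH/2 = 19.8/2 = 9.9 cm
BA = pi * 9.9^2 / 10000
   = 307.9075 cm^2 / 10000
   = 0.0308 m^2

0.0308


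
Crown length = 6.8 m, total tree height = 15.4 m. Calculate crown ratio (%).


Formula: Crown Ratio = (Crown Length / Total Height) * 100
CR = (6.8 m / 15.4 m) * 100
CR = 0.4416 * 100 = 44.2%

44.2


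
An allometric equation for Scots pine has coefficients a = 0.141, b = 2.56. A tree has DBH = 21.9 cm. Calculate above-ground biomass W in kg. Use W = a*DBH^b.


Formula: W = a * DBH^b  (allometric power law)
DBH^b = 21.9^2.56 = 2701.0768
W = 0.141 * 2701.0768 = 380.9 kg

380.9


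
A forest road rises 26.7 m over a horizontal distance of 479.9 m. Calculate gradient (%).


Formula: Gradient = rise / run * 100
Gradient = 26.7 / 479.9 * 100 = 5.6%

5.6


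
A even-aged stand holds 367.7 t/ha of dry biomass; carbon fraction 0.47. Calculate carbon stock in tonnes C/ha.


Formula: Carbon Stock = Biomass * Carbon Fraction
C = 367.7 t/ha * 0.47
C = 172.8 t C/ha

172.8


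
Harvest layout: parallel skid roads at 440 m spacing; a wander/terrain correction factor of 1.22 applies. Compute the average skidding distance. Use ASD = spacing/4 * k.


Formula: ASD = (spacing / 4) * correction
Uncorrected distance = spacing / 4 = 440 / 4 = 110 m
ASD = 110 * 1.22 = 134 m

134


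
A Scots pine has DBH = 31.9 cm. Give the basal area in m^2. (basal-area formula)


Formula: BA = pi * (DBH/2)^2 / 10000  (cm^2 to m^2)
Radius = DBH/2 = 31.9/2 = 15.95 cm
BA = pi * 15.95^2 / 10000
   = 799.229 cm^2 / 10000
   = 0.0799 m^2

0.0799


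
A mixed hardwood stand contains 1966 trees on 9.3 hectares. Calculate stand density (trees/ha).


Formula: Stand Density = N_trees / Area_ha
Density = 1966 trees / 9.3 ha
Density = 211 trees/ha

211


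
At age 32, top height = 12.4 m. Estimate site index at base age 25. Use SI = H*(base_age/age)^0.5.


Formula: SI = H_dom * (base_age / age)^0.5
Age ratio = 25 / 32 = 0.78125
sqrt(age_ratio) = 0.88388
SI = 12.4 * 0.88388 = 11.0 m

11.0


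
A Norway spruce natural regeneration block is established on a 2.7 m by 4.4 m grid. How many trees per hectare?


Formula: TPH = 10000 m^2/ha / (spacing_x * spacing_y)
Area per tree = 2.7 m * 4.4 m = 11.88 m^2
TPH = 10000 / 11.88 = 842 trees/ha

842


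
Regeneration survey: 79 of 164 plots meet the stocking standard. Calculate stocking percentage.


Formula: Stocking % = stocked plots / total plots * 100
Stocking = 79 / 164 * 100
Stocking = 0.4817 * 100 = 48.2%

48.2


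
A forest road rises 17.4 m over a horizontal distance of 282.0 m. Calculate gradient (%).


Formula: Gradient = rise / run * 100
Gradient = 17.4 / 282.0 * 100 = 6.2%

6.2


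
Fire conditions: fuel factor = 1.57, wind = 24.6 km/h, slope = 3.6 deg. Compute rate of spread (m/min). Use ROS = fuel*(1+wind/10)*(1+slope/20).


Formula: ROS = fuel * (1 + wind/10) * (1 + slope/20)
Wind factor = 1 + 24.6/10 = 3.46
Slope factor = 1 + 3.6/20 = 1.18
ROS = 1.57 * 3.46 * 1.18 = 6.41 m/min

6.41


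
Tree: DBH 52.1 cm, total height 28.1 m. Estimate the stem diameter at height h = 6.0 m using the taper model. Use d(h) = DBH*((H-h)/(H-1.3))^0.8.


Taper: d(h) = DBH * ((H - h) / (H - 1.3))^0.8
Numerator = H - h = 28.1 - 6.0 = 22.1 m
Denominator = H - 1.3 = 28.1 - 1.3 = 26.8 m
Ratio = 22.1 / 26.8 = 0.82463
d = 52.1 * 0.82463^0.8 = 44.7 cm

44.7


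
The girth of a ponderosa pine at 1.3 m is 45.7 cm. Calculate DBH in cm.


Formula: DBH = C / pi
DBH = 45.7 / pi
pi = 3.14159...
DBH = 14.5 cm

14.5


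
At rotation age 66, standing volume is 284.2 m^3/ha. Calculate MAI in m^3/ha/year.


Formula: MAI = Total Volume / Stand Age
MAI = 284.2 m^3/ha / 66 years
MAI = 4.31 m^3/ha/year

4.31


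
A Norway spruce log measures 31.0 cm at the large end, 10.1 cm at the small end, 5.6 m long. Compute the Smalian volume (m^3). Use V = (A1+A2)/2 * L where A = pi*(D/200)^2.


Smalian: V = (A1 + A2)/2 * L,  A = pi*(D/200)^2
A1 = pi*(31.0/200)^2 = 0.075477 m^2
A2 = pi*(10.1/200)^2 = 0.008012 m^2
V = (0.075477+0.008012)/2*5.6 = 0.2338 m^3

0.2338


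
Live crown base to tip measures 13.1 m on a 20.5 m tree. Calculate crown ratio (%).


Formula: Crown Ratio = (Crown Length / Total Height) * 100
CR = (13.1 m / 20.5 m) * 100
CR = 0.639 * 100 = 63.9%

63.9


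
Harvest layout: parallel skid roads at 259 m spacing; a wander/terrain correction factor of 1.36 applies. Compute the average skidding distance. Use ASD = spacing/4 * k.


Formula: ASD = (spacing / 4) * correction
Uncorrected distance = spacing / 4 = 259 / 4 = 64.75 m
ASD = 64.75 * 1.36 = 88 m

88


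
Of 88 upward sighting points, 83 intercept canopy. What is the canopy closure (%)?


Formula: Canopy closure = covered points / total points * 100
Closure = 83 / 88 * 100
Closure = 0.9432 * 100 = 94.3%

94.3


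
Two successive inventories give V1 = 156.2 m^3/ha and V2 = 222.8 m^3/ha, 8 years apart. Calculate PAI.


Formula: PAI = (V_T2 - V_T1) / (T2 - T1)
Volume increment = 222.8 - 156.2 = 66.6 m^3/ha
PAI = 66.6 / 8 = 8.33 m^3/ha/year

8.33


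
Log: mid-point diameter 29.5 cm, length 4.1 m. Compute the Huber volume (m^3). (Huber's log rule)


Huber: V = Am * L,  Am = pi*(Dm/200)^2
Am = pi*(29.5/200)^2 = 0.068349 m^2
V = 0.068349*4.1 = 0.2802 m^3

0.2802


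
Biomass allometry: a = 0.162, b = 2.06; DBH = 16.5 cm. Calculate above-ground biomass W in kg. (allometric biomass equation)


Formula: W = a * DBH^b  (allometric power law)
DBH^b = 16.5^2.06 = 322.1194
W = 0.162 * 322.1194 = 52.2 kg

52.2


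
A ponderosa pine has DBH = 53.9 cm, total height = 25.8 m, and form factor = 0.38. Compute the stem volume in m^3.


Formula: V = pi * (DBH/200)^2 * H * ff
Radius = DBH/200 = 53.9/200 = 0.2695 m
Radius^2 = 0.2695^2 = 0.07263025 m^2
V = pi * 0.07263025 * 25.8 * 0.38
V = 2.237 m^3

2.237


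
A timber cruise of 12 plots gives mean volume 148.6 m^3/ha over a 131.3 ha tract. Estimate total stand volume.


Formula: Total Volume = Mean Volume per ha * Total Area
Total Volume = 148.6 m^3/ha * 131.3 ha
Total Volume = 19511 m^3

19511


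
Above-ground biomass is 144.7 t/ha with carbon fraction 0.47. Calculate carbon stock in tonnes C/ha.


Formula: Carbon Stock = Biomass * Carbon Fraction
C = 144.7 t/ha * 0.47
C = 68.0 t C/ha

68.0


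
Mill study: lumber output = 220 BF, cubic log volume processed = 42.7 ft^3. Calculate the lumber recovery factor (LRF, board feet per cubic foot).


Formula: LRF = Lumber Output (BF) / Log Input (ft^3)
LRF = 220 BF / 42.7 ft^3
LRF = 5.15 BF/ft^3

5.15


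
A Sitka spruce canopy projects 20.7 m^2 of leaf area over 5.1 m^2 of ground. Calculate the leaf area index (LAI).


Formula: LAI = total leaf area / ground area  (dimensionless)
LAI = 20.7 m^2 / 5.1 m^2
LAI = 4.06

4.06


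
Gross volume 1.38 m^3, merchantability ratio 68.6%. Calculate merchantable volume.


Formula: MV = V_total * (merchantable_pct / 100)
Merchantable fraction = 68.6% / 100 = 0.686
MV = 1.38 m^3 * 0.686 = 0.947 m^3

0.947


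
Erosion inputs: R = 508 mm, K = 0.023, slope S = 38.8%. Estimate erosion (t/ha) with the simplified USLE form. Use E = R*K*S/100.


Formula: E = R * K * S / 100  (simplified USLE)
R * K = 508 * 0.023 = 11.684
E = 11.684 * 38.8 / 100 = 4.53 t/ha

4.53


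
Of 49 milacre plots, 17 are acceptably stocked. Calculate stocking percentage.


Formula: Stocking % = stocked plots / total plots * 100
Stocking = 17 / 49 * 100
Stocking = 0.3469 * 100 = 34.7%

34.7


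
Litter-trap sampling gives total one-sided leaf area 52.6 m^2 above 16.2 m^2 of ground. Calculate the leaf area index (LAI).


Formula: LAI = total leaf area / ground area  (dimensionless)
LAI = 52.6 m^2 / 16.2 m^2
LAI = 3.25

3.25


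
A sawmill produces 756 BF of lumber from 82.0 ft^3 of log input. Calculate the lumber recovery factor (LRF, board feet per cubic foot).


Formula: LRF = Lumber Output (BF) / Log Input (ft^3)
LRF = 756 BF / 82.0 ft^3
LRF = 9.22 BF/ft^3

9.22


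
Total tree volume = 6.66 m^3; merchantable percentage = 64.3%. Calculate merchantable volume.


Formula: MV = V_total * (merchantable_pct / 100)
Merchantable fraction = 64.3% / 100 = 0.643
MV = 6.66 m^3 * 0.643 = 4.282 m^3

4.282


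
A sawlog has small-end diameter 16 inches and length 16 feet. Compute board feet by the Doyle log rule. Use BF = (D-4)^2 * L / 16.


Doyle: BF = (D - 4)^2 * L / 16
Adjusted diameter = 16 - 4 = 12 in
(D-4)^2 = 12^2 = 144
BF = 144 * 16 / 16 = 144 BF

144


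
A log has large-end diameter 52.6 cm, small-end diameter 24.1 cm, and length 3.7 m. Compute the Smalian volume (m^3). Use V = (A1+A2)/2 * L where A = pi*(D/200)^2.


Smalian: V = (A1 + A2)/2 * L,  A = pi*(D/200)^2
A1 = pi*(52.6/200)^2 = 0.217301 m^2
A2 = pi*(24.1/200)^2 = 0.045617 m^2
V = (0.217301+0.045617)/2*3.7 = 0.4864 m^3

0.4864


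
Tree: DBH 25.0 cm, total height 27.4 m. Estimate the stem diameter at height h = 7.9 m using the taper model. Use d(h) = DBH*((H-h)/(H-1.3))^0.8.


Taper: d(h) = DBH * ((H - h) / (H - 1.3))^0.8
Numerator = H - h = 27.4 - 7.9 = 19.5 m
Denominator = H - 1.3 = 27.4 - 1.3 = 26.1 m
Ratio = 19.5 / 26.1 = 0.74713
d = 25.0 * 0.74713^0.8 = 19.8 cm

19.8


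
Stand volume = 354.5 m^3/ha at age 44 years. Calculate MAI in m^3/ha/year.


Formula: MAI = Total Volume / Stand Age
MAI = 354.5 m^3/ha / 44 years
MAI = 8.06 m^3/ha/year

8.06


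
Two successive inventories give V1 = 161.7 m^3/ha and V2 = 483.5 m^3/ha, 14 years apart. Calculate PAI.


Formula: PAI = (V_T2 - V_T1) / (T2 - T1)
Volume increment = 483.5 - 161.7 = 321.8 m^3/ha
PAI = 321.8 / 14 = 22.99 m^3/ha/year

22.99


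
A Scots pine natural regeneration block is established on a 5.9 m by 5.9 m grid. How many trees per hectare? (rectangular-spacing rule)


Formula: TPH = 10000 m^2/ha / (spacing_x * spacing_y)
Area per tree = 5.9 m * 5.9 m = 34.81 m^2
TPH = 10000 / 34.81 = 287 trees/ha

287


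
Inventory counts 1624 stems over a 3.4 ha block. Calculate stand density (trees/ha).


Formula: Stand Density = N_trees / Area_ha
Density = 1624 trees / 3.4 ha
Density = 478 trees/ha

478


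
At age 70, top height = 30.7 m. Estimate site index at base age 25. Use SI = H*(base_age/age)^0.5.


Formula: SI = H_dom * (base_age / age)^0.5
Age ratio = 25 / 70 = 0.35714
sqrt(age_ratio) = 0.59761
SI = 30.7 * 0.59761 = 18.3 m

18.3


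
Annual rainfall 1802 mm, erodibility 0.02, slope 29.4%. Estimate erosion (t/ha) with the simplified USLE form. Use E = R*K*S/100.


Formula: E = R * K * S / 100  (simplified USLE)
R * K = 1802 * 0.02 = 36.04
E = 36.04 * 29.4 / 100 = 10.6 t/ha

10.6


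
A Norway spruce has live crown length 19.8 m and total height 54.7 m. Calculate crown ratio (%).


Formula: Crown Ratio = (Crown Length / Total Height) * 100
CR = (19.8 m / 54.7 m) * 100
CR = 0.362 * 100 = 36.2%

36.2


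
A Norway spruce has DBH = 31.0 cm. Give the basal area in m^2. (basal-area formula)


Formula: BA = pi * (DBH/2)^2 / 10000  (cm^2 to m^2)
Radius = DBH/2 = 31.0/2 = 15.5 cm
BA = pi * 15.5^2 / 10000
   = 754.7676 cm^2 / 10000
   = 0.0755 m^2

0.0755


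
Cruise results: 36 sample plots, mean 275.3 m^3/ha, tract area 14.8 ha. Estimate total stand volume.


Formula: Total Volume = Mean Volume per ha * Total Area
Total Volume = 275.3 m^3/ha * 14.8 ha
Total Volume = 4074 m^3

4074


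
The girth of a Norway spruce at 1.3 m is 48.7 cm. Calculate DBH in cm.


Formula: DBH = C / pi
DBH = 48.7 / pi
pi = 3.14159...
DBH = 15.5 cm

15.5


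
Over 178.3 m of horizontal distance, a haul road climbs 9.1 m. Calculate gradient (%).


Formula: Gradient = rise / run * 100
Gradient = 9.1 / 178.3 * 100 = 5.1%

5.1


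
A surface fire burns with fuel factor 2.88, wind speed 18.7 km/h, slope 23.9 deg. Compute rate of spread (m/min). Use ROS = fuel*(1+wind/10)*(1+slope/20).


Formula: ROS = fuel * (1 + wind/10) * (1 + slope/20)
Wind factor = 1 + 18.7/10 = 2.87
Slope factor = 1 + 23.9/20 = 2.195
ROS = 2.88 * 2.87 * 2.195 = 18.14 m/min

18.14


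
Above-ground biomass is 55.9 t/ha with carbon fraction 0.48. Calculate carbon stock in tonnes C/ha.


Formula: Carbon Stock = Biomass * Carbon Fraction
C = 55.9 t/ha * 0.48
C = 26.8 t C/ha

26.8


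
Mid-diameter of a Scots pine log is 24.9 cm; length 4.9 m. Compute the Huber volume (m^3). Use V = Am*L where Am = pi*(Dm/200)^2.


Huber: V = Am * L,  Am = pi*(Dm/200)^2
Am = pi*(24.9/200)^2 = 0.048695 m^2
V = 0.048695*4.9 = 0.2386 m^3

0.2386


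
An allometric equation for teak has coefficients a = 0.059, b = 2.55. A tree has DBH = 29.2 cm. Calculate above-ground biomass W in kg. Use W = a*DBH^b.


Formula: W = a * DBH^b  (allometric power law)
DBH^b = 29.2^2.55 = 5454.1399
W = 0.059 * 5454.1399 = 321.8 kg

321.8


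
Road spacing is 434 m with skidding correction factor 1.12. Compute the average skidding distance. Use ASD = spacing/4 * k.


Formula: ASD = (spacing / 4) * correction
Uncorrected distance = spacing / 4 = 434 / 4 = 108.5 m
ASD = 108.5 * 1.12 = 122 m

122


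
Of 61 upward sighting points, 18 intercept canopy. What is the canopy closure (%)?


Formula: Canopy closure = covered points / total points * 100
Closure = 18 / 61 * 100
Closure = 0.2951 * 100 = 29.5%

29.5


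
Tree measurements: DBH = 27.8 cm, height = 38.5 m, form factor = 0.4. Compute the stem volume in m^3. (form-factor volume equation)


Formula: V = pi * (DBH/200)^2 * H * ff
Radius = DBH/200 = 27.8/200 = 0.139 m
Radius^2 = 0.139^2 = 0.019321 m^2
V = pi * 0.019321 * 38.5 * 0.4
V = 0.935 m^3

0.935


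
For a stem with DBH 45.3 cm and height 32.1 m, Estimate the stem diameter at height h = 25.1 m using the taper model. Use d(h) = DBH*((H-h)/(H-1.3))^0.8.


Taper: d(h) = DBH * ((H - h) / (H - 1.3))^0.8
Numerator = H - h = 32.1 - 25.1 = 7.0 m
Denominator = H - 1.3 = 32.1 - 1.3 = 30.8 m
Ratio = 7.0 / 30.8 = 0.22727
d = 45.3 * 0.22727^0.8 = 13.8 cm

13.8


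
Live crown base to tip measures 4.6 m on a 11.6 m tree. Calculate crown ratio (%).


Formula: Crown Ratio = (Crown Length / Total Height) * 100
CR = (4.6 m / 11.6 m) * 100
CR = 0.3966 * 100 = 39.7%

39.7


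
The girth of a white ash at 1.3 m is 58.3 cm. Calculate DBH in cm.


Formula: DBH = C / pi
DBH = 58.3 / pi
pi = 3.14159...
DBH = 18.6 cm

18.6


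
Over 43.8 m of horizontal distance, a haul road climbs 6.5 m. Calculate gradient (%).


Formula: Gradient = rise / run * 100
Gradient = 6.5 / 43.8 * 100 = 14.8%

14.8


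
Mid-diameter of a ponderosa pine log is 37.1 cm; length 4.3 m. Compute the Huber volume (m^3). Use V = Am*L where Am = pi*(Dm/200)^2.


Huber: V = Am * L,  Am = pi*(Dm/200)^2
Am = pi*(37.1/200)^2 = 0.108103 m^2
V = 0.108103*4.3 = 0.4648 m^3

0.4648


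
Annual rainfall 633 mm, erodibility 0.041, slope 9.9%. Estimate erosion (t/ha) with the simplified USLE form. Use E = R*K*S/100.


Formula: E = R * K * S / 100  (simplified USLE)
R * K = 633 * 0.041 = 25.953
E = 25.953 * 9.9 / 100 = 2.57 t/ha

2.57


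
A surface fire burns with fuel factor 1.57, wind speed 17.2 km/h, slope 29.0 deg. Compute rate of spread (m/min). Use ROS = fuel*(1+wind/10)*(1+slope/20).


Formula: ROS = fuel * (1 + wind/10) * (1 + slope/20)
Wind factor = 1 + 17.2/10 = 2.72
Slope factor = 1 + 29.0/20 = 2.45
ROS = 1.57 * 2.72 * 2.45 = 10.46 m/min

10.46


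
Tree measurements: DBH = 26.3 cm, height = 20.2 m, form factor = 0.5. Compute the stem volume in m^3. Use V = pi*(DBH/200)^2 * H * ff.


Formula: V = pi * (DBH/200)^2 * H * ff
Radius = DBH/200 = 26.3/200 = 0.1315 m
Radius^2 = 0.1315^2 = 0.01729225 m^2
V = pi * 0.01729225 * 20.2 * 0.5
V = 0.549 m^3

0.549


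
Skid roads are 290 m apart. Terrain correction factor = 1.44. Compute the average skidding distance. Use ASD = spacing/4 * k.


Formula: ASD = (spacing / 4) * correction
Uncorrected distance = spacing / 4 = 290 / 4 = 72.5 m
ASD = 72.5 * 1.44 = 104 m

104


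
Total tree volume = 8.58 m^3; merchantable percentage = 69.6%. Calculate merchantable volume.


Formula: MV = V_total * (merchantable_pct / 100)
Merchantable fraction = 69.6% / 100 = 0.696
MV = 8.58 m^3 * 0.696 = 5.972 m^3

5.972


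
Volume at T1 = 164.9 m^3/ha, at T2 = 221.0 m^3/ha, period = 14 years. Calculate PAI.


Formula: PAI = (V_T2 - V_T1) / (T2 - T1)
Volume increment = 221.0 - 164.9 = 56.1 m^3/ha
PAI = 56.1 / 14 = 4.01 m^3/ha/year

4.01


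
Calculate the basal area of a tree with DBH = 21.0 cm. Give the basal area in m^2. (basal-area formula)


Formula: BA = pi * (DBH/2)^2 / 10000  (cm^2 to m^2)
Radius = DBH/2 = 21.0/2 = 10.5 cm
BA = pi * 10.5^2 / 10000
   = 346.3606 cm^2 / 10000
   = 0.0346 m^2

0.0346


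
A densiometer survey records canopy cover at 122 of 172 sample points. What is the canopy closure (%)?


Formula: Canopy closure = covered points / total points * 100
Closure = 122 / 172 * 100
Closure = 0.7093 * 100 = 70.9%

70.9


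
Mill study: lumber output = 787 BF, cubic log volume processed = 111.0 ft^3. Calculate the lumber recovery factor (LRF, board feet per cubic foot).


Formula: LRF = Lumber Output (BF) / Log Input (ft^3)
LRF = 787 BF / 111.0 ft^3
LRF = 7.09 BF/ft^3

7.09


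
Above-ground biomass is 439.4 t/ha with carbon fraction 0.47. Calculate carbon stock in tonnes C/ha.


Formula: Carbon Stock = Biomass * Carbon Fraction
C = 439.4 t/ha * 0.47
C = 206.5 t C/ha

206.5


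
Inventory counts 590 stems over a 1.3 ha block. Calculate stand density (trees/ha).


Formula: Stand Density = N_trees / Area_ha
Density = 590 trees / 1.3 ha
Density = 454 trees/ha

454


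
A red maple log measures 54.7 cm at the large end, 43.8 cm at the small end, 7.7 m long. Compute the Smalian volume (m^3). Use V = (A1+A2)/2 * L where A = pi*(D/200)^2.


Smalian: V = (A1 + A2)/2 * L,  A = pi*(D/200)^2
A1 = pi*(54.7/200)^2 = 0.234998 m^2
A2 = pi*(43.8/200)^2 = 0.150674 m^2
V = (0.234998+0.150674)/2*7.7 = 1.4848 m^3

1.4848


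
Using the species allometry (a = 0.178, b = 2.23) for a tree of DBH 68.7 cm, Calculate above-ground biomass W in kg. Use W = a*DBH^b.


Formula: W = a * DBH^b  (allometric power law)
DBH^b = 68.7^2.23 = 12485.7181
W = 0.178 * 12485.7181 = 2222.5 kg

2222.5


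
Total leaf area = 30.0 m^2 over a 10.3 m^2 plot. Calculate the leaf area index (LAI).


Formula: LAI = total leaf area / ground area  (dimensionless)
LAI = 30.0 m^2 / 10.3 m^2
LAI = 2.91

2.91


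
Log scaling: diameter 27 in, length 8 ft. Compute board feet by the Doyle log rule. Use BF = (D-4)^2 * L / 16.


Doyle: BF = (D - 4)^2 * L / 16
Adjusted diameter = 27 - 4 = 23 in
(D-4)^2 = 23^2 = 529
BF = 529 * 8 / 16 = 265 BF

265


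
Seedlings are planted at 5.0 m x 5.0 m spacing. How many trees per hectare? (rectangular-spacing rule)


Formula: TPH = 10000 m^2/ha / (spacing_x * spacing_y)
Area per tree = 5.0 m * 5.0 m = 25.0 m^2
TPH = 10000 / 25.0 = 400 trees/ha

400


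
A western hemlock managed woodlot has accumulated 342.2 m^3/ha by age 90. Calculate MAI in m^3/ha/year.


Formula: MAI = Total Volume / Stand Age
MAI = 342.2 m^3/ha / 90 years
MAI = 3.8 m^3/ha/year

3.8


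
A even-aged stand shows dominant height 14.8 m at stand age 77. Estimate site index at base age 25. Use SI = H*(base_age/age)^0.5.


Formula: SI = H_dom * (base_age / age)^0.5
Age ratio = 25 / 77 = 0.32468
sqrt(age_ratio) = 0.5698
SI = 14.8 * 0.5698 = 8.4 m

8.4


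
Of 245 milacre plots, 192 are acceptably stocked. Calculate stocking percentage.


Formula: Stocking % = stocked plots / total plots * 100
Stocking = 192 / 245 * 100
Stocking = 0.7837 * 100 = 78.4%

78.4


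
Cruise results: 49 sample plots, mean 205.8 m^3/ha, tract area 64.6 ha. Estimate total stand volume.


Formula: Total Volume = Mean Volume per ha * Total Area
Total Volume = 205.8 m^3/ha * 64.6 ha
Total Volume = 13295 m^3

13295


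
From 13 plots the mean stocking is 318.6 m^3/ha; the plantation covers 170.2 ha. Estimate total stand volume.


Formula: Total Volume = Mean Volume per ha * Total Area
Total Volume = 318.6 m^3/ha * 170.2 ha
Total Volume = 54226 m^3

54226


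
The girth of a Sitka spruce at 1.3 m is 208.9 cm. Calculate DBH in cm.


Formula: DBH = C / pi
DBH = 208.9 / pi
pi = 3.14159...
DBH = 66.5 cm

66.5


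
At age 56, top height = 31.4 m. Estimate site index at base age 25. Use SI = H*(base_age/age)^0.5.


Formula: SI = H_dom * (base_age / age)^0.5
Age ratio = 25 / 56 = 0.44643
sqrt(age_ratio) = 0.66815
SI = 31.4 * 0.66815 = 21.0 m

21.0


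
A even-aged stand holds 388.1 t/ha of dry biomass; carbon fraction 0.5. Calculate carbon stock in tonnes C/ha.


Formula: Carbon Stock = Biomass * Carbon Fraction
C = 388.1 t/ha * 0.5
C = 194.1 t C/ha

194.1


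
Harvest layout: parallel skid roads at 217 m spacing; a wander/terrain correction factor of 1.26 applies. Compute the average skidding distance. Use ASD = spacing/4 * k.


Formula: ASD = (spacing / 4) * correction
Uncorrected distance = spacing / 4 = 217 / 4 = 54.25 m
ASD = 54.25 * 1.26 = 68 m

68


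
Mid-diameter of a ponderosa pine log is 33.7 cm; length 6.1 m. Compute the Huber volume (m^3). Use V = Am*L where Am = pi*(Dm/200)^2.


Huber: V = Am * L,  Am = pi*(Dm/200)^2
Am = pi*(33.7/200)^2 = 0.089197 m^2
V = 0.089197*6.1 = 0.5441 m^3

0.5441


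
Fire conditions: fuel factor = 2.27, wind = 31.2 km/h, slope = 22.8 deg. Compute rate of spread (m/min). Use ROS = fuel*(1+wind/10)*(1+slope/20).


Formula: ROS = fuel * (1 + wind/10) * (1 + slope/20)
Wind factor = 1 + 31.2/10 = 4.12
Slope factor = 1 + 22.8/20 = 2.14
ROS = 2.27 * 4.12 * 2.14 = 20.01 m/min

20.01


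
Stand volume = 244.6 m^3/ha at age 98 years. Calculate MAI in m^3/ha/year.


Formula: MAI = Total Volume / Stand Age
MAI = 244.6 m^3/ha / 98 years
MAI = 2.5 m^3/ha/year

2.5


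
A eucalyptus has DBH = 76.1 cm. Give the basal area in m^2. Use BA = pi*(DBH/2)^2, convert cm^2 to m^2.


Formula: BA = pi * (DBH/2)^2 / 10000  (cm^2 to m^2)
Radius = DBH/2 = 76.1/2 = 38.05 cm
BA = pi * 38.05^2 / 10000
   = 4548.4057 cm^2 / 10000
   = 0.4548 m^2

0.4548


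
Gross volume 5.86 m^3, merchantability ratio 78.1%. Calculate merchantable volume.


Formula: MV = V_total * (merchantable_pct / 100)
Merchantable fraction = 78.1% / 100 = 0.781
MV = 5.86 m^3 * 0.781 = 4.577 m^3

4.577


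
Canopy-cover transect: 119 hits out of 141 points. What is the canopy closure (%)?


Formula: Canopy closure = covered points / total points * 100
Closure = 119 / 141 * 100
Closure = 0.844 * 100 = 84.4%

84.4


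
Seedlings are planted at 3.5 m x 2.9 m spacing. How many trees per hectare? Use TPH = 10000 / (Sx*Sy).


Formula: TPH = 10000 m^2/ha / (spacing_x * spacing_y)
Area per tree = 3.5 m * 2.9 m = 10.15 m^2
TPH = 10000 / 10.15 = 985 trees/ha

985


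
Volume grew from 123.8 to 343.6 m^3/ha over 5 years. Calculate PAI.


Formula: PAI = (V_T2 - V_T1) / (T2 - T1)
Volume increment = 343.6 - 123.8 = 219.8 m^3/ha
PAI = 219.8 / 5 = 43.96 m^3/ha/year

43.96


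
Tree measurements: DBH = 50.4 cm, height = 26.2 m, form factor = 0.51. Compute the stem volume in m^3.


Formula: V = pi * (DBH/200)^2 * H * ff
Radius = DBH/200 = 50.4/200 = 0.252 m
Radius^2 = 0.252^2 = 0.063504 m^2
V = pi * 0.063504 * 26.2 * 0.51
V = 2.666 m^3

2.666


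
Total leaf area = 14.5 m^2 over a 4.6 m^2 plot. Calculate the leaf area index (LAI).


Formula: LAI = total leaf area / ground area  (dimensionless)
LAI = 14.5 m^2 / 4.6 m^2
LAI = 3.15

3.15


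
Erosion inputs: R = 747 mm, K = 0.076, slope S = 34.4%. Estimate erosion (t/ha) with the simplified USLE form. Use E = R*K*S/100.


Formula: E = R * K * S / 100  (simplified USLE)
R * K = 747 * 0.076 = 56.772
E = 56.772 * 34.4 / 100 = 19.53 t/ha

19.53


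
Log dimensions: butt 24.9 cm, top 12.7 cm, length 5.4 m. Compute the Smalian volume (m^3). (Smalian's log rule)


Smalian: V = (A1 + A2)/2 * L,  A = pi*(D/200)^2
A1 = pi*(24.9/200)^2 = 0.048695 m^2
A2 = pi*(12.7/200)^2 = 0.012668 m^2
V = (0.048695+0.012668)/2*5.4 = 0.1657 m^3

0.1657


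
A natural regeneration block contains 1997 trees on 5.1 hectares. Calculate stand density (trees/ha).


Formula: Stand Density = N_trees / Area_ha
Density = 1997 trees / 5.1 ha
Density = 392 trees/ha

392


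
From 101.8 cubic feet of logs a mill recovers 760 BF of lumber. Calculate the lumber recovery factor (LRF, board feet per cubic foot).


Formula: LRF = Lumber Output (BF) / Log Input (ft^3)
LRF = 760 BF / 101.8 ft^3
LRF = 7.47 BF/ft^3

7.47


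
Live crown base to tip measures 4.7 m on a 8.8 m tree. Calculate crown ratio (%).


Formula: Crown Ratio = (Crown Length / Total Height) * 100
CR = (4.7 m / 8.8 m) * 100
CR = 0.5341 * 100 = 53.4%

53.4


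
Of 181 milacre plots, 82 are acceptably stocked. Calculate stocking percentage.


Formula: Stocking % = stocked plots / total plots * 100
Stocking = 82 / 181 * 100
Stocking = 0.453 * 100 = 45.3%

45.3


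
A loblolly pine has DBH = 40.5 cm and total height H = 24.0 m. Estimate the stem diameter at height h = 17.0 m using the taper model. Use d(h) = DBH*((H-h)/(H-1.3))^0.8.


Taper: d(h) = DBH * ((H - h) / (H - 1.3))^0.8
Numerator = H - h = 24.0 - 17.0 = 7.0 m
Denominator = H - 1.3 = 24.0 - 1.3 = 22.7 m
Ratio = 7.0 / 22.7 = 0.30837
d = 40.5 * 0.30837^0.8 = 15.8 cm

15.8


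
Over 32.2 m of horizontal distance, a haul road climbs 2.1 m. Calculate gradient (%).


Formula: Gradient = rise / run * 100
Gradient = 2.1 / 32.2 * 100 = 6.5%

6.5


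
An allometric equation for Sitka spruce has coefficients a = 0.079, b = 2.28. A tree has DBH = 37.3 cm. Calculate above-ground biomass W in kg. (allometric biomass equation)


Formula: W = a * DBH^b  (allometric power law)
DBH^b = 37.3^2.28 = 3832.6233
W = 0.079 * 3832.6233 = 302.8 kg

302.8


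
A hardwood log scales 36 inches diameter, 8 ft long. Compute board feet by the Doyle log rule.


Doyle: BF = (D - 4)^2 * L / 16
Adjusted diameter = 36 - 4 = 32 in
(D-4)^2 = 32^2 = 1024
BF = 1024 * 8 / 16 = 512 BF

512


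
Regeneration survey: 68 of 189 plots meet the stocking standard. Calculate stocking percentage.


Formula: Stocking % = stocked plots / total plots * 100
Stocking = 68 / 189 * 100
Stocking = 0.3598 * 100 = 36.0%

36.0


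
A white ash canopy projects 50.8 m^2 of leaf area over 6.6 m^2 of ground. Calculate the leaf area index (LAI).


Formula: LAI = total leaf area / ground area  (dimensionless)
LAI = 50.8 m^2 / 6.6 m^2
LAI = 7.7

7.7


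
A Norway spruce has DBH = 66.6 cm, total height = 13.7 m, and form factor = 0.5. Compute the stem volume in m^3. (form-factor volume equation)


Formula: V = pi * (DBH/200)^2 * H * ff
Radius = DBH/200 = 66.6/200 = 0.333 m
Radius^2 = 0.333^2 = 0.110889 m^2
V = pi * 0.110889 * 13.7 * 0.5
V = 2.386 m^3

2.386


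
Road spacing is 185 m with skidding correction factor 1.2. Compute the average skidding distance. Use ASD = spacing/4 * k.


Formula: ASD = (spacing / 4) * correction
Uncorrected distance = spacing / 4 = 185 / 4 = 46.25 m
ASD = 46.25 * 1.2 = 56 m

56


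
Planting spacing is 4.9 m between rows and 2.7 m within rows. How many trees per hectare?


Formula: TPH = 10000 m^2/ha / (spacing_x * spacing_y)
Area per tree = 4.9 m * 2.7 m = 13.23 m^2
TPH = 10000 / 13.23 = 756 trees/ha

756


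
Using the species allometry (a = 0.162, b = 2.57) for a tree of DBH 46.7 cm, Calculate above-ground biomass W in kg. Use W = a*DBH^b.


Formula: W = a * DBH^b  (allometric power law)
DBH^b = 46.7^2.57 = 19504.9294
W = 0.162 * 19504.9294 = 3159.8 kg

3159.8


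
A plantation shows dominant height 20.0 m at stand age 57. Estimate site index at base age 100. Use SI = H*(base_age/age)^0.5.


Formula: SI = H_dom * (base_age / age)^0.5
Age ratio = 100 / 57 = 1.75439
sqrt(age_ratio) = 1.32453
SI = 20.0 * 1.32453 = 26.5 m

26.5


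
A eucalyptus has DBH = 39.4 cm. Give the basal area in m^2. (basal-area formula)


Formula: BA = pi * (DBH/2)^2 / 10000  (cm^2 to m^2)
Radius = DBH/2 = 39.4/2 = 19.7 cm
BA = pi * 19.7^2 / 10000
   = 1219.2207 cm^2 / 10000
   = 0.1219 m^2

0.1219


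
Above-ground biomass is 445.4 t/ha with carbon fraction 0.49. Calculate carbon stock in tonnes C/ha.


Formula: Carbon Stock = Biomass * Carbon Fraction
C = 445.4 t/ha * 0.49
C = 218.2 t C/ha

218.2


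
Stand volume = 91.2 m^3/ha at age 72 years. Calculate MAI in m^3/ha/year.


Formula: MAI = Total Volume / Stand Age
MAI = 91.2 m^3/ha / 72 years
MAI = 1.27 m^3/ha/year

1.27


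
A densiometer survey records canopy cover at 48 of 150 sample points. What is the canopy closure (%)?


Formula: Canopy closure = covered points / total points * 100
Closure = 48 / 150 * 100
Closure = 0.32 * 100 = 32.0%

32.0


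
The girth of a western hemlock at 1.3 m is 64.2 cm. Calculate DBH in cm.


Formula: DBH = C / pi
DBH = 64.2 / pi
pi = 3.14159...
DBH = 20.4 cm

20.4


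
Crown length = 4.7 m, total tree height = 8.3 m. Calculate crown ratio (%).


Formula: Crown Ratio = (Crown Length / Total Height) * 100
CR = (4.7 m / 8.3 m) * 100
CR = 0.5663 * 100 = 56.6%

56.6


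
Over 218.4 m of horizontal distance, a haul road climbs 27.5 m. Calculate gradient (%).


Formula: Gradient = rise / run * 100
Gradient = 27.5 / 218.4 * 100 = 12.6%

12.6


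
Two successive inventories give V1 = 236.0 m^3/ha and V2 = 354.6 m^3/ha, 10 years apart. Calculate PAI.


Formula: PAI = (V_T2 - V_T1) / (T2 - T1)
Volume increment = 354.6 - 236.0 = 118.6 m^3/ha
PAI = 118.6 / 10 = 11.86 m^3/ha/year

11.86


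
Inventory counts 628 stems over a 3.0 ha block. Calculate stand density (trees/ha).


Formula: Stand Density = N_trees / Area_ha
Density = 628 trees / 3.0 ha
Density = 209 trees/ha

209


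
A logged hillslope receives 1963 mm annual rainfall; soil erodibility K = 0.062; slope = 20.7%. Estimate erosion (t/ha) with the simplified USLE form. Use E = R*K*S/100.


Formula: E = R * K * S / 100  (simplified USLE)
R * K = 1963 * 0.062 = 121.706
E = 121.706 * 20.7 / 100 = 25.19 t/ha

25.19


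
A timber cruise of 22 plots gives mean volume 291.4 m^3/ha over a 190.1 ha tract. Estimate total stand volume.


Formula: Total Volume = Mean Volume per ha * Total Area
Total Volume = 291.4 m^3/ha * 190.1 ha
Total Volume = 55395 m^3

55395
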